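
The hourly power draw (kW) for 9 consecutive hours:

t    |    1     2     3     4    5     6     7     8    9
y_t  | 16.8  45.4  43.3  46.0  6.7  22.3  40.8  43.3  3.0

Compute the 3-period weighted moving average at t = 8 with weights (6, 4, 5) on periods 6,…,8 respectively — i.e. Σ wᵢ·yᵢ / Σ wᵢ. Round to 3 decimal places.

Weighted sum: 6·22.3 + 4·40.8 + 5·43.3 = 133.8 + 163.2 + 216.5 = 513.5
Weight total: 6 + 4 + 5 = 15
WMA = 513.5 / 15 = 34.233

34.233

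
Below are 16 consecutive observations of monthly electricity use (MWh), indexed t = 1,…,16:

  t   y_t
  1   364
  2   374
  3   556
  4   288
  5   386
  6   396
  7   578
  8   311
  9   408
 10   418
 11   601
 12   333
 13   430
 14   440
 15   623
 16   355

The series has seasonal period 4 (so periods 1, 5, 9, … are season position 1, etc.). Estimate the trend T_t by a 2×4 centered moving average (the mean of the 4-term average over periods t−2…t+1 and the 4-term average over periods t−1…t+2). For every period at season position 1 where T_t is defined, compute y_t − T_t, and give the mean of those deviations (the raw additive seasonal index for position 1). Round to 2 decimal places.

-23.54

Season position 1 occurs at t = 5, 9, 13 (where T_t is defined).
t=5: T_5 = 409.2500; y_5 − T_5 = 386 − 409.2500 = -23.2500
t=9: T_9 = 431.6250; y_9 − T_9 = 408 − 431.6250 = -23.6250
t=13: T_13 = 453.7500; y_13 − T_13 = 430 − 453.7500 = -23.7500
Mean deviation: (-23.2500 + -23.6250 + -23.7500) / 3 = -23.54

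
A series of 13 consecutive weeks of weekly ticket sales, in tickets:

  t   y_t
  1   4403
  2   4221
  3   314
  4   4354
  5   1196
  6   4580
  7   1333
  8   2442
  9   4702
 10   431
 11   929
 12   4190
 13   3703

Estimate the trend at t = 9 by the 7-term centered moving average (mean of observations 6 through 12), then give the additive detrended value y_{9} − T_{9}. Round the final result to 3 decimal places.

2043.857

Trend T_9 = (4580 + 1333 + 2442 + 4702 + 431 + 929 + 4190) / 7 = 18607/7 = 2658.14286
Detrended value: 4702 − 2658.14286 = 2043.857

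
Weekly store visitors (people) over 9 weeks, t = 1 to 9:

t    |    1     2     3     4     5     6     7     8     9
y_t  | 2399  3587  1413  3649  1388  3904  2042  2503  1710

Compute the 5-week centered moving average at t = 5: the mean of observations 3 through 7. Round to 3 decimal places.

2479.200

Sum of periods 3–7: 1413 + 3649 + 1388 + 3904 + 2042 = 12396
Divide by 5: 12396 / 5 = 2479.200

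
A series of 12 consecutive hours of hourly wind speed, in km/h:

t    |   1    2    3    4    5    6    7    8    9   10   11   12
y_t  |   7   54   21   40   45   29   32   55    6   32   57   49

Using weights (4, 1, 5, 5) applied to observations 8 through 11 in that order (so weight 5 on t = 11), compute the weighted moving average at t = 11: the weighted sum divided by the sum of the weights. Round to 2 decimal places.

44.73

Weighted sum: 4·55 + 1·6 + 5·32 + 5·57 = 220 + 6 + 160 + 285 = 671
Weight total: 4 + 1 + 5 + 5 = 15
WMA = 671 / 15 = 44.73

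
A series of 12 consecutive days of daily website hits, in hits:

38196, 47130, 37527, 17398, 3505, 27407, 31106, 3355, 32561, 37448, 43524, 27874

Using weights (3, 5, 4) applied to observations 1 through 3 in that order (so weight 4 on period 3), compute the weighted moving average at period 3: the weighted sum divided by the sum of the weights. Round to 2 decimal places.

Weighted sum: 3·38196 + 5·47130 + 4·37527 = 114588 + 235650 + 150108 = 500346
Weight total: 3 + 5 + 4 = 12
WMA = 500346 / 12 = 41695.50

41695.50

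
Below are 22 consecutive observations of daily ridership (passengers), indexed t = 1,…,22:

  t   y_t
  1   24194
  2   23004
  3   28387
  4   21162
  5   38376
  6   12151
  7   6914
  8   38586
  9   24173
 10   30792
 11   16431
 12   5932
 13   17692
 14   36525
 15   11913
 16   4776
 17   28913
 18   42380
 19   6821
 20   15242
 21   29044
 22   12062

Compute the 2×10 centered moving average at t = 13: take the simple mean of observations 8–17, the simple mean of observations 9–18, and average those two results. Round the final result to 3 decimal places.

21763.000

Sum over 8–17: 38586 + 24173 + 30792 + 16431 + 5932 + 17692 + 36525 + 11913 + 4776 + 28913 = 215733
Sum over 9–18: 24173 + 30792 + 16431 + 5932 + 17692 + 36525 + 11913 + 4776 + 28913 + 42380 = 219527
CMA at t=13 = (215733 + 219527) / (2·10) = 435260 / 20 = 21763.000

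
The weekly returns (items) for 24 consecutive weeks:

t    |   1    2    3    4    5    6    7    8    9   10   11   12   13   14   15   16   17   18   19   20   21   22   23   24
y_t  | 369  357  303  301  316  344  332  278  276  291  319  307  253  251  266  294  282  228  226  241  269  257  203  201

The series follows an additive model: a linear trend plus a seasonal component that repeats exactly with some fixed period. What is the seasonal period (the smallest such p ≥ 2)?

First differences y_{t+1} − y_t: -12, -54, -2, 15, 28, -12, -54, -2, 15, 28, -12, -54, …
The difference pattern repeats every 5 terms and not for any smaller step, so p = 5.

5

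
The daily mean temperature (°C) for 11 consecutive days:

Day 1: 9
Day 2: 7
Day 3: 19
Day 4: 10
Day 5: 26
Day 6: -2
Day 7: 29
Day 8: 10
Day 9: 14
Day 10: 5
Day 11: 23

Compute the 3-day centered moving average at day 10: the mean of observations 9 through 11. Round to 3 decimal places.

14.000

Sum of periods 9–11: 14 + 5 + 23 = 42
Divide by 3: 42 / 3 = 14.000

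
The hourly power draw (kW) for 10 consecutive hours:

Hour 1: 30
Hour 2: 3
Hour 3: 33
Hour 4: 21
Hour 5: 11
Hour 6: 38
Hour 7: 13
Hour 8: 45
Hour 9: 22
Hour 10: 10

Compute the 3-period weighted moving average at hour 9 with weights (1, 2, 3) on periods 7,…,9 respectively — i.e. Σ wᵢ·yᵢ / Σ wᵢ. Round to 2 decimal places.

28.17

Weighted sum: 1·13 + 2·45 + 3·22 = 13 + 90 + 66 = 169
Weight total: 1 + 2 + 3 = 6
WMA = 169 / 6 = 28.17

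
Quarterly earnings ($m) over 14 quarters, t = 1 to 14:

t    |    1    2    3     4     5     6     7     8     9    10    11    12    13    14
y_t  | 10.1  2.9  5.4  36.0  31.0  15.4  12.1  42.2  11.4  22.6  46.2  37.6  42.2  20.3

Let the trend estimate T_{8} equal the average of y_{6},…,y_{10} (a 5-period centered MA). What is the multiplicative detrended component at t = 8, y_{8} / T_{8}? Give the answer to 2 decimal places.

2.03

Trend T_8 = (15.4 + 12.1 + 42.2 + 11.4 + 22.6) / 5 = 103.7/5 = 20.7400
Ratio to trend: 42.2 / 20.7400 = 2.03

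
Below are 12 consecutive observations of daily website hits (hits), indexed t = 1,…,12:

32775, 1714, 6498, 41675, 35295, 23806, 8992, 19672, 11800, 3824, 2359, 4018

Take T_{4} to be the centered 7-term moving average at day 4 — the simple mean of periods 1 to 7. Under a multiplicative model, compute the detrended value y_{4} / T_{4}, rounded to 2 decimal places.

Trend T_4 = (32775 + 1714 + 6498 + 41675 + 35295 + 23806 + 8992) / 7 = 150755/7 = 21536.4286
Ratio to trend: 41675 / 21536.4286 = 1.94

1.94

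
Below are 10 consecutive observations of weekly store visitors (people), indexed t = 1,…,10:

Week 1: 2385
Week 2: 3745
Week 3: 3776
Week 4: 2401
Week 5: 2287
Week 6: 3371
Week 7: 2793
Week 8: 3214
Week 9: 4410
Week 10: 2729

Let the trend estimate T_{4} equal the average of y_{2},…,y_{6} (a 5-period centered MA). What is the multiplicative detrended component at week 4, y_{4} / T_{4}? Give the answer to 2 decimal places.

0.77

Trend T_4 = (3745 + 3776 + 2401 + 2287 + 3371) / 5 = 15580/5 = 3116.0000
Ratio to trend: 2401 / 3116.0000 = 0.77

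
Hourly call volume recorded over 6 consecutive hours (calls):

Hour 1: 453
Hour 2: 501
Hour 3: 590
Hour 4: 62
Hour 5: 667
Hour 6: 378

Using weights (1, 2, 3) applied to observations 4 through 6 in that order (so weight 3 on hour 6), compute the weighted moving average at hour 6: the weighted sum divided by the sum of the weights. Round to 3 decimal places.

Weighted sum: 1·62 + 2·667 + 3·378 = 62 + 1334 + 1134 = 2530
Weight total: 1 + 2 + 3 = 6
WMA = 2530 / 6 = 421.667

421.667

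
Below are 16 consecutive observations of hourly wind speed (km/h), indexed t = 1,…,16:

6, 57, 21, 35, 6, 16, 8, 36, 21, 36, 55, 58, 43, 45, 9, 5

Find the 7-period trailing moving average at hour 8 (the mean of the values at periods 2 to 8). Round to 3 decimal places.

25.571

Sum of periods 2–8: 57 + 21 + 35 + 6 + 16 + 8 + 36 = 179
Divide by 7: 179 / 7 = 25.571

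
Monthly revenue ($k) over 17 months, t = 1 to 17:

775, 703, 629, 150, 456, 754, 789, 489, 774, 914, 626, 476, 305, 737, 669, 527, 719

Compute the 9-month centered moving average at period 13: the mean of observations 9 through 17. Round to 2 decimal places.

Sum of periods 9–17: 774 + 914 + 626 + 476 + 305 + 737 + 669 + 527 + 719 = 5747
Divide by 9: 5747 / 9 = 638.56

638.56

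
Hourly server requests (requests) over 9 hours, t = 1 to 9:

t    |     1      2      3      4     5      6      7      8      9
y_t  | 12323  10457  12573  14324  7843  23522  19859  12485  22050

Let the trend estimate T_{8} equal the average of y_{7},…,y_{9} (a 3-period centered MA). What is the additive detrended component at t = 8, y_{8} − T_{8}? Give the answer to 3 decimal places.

Trend T_8 = (19859 + 12485 + 22050) / 3 = 54394/3 = 18131.33333
Detrended value: 12485 − 18131.33333 = -5646.333

-5646.333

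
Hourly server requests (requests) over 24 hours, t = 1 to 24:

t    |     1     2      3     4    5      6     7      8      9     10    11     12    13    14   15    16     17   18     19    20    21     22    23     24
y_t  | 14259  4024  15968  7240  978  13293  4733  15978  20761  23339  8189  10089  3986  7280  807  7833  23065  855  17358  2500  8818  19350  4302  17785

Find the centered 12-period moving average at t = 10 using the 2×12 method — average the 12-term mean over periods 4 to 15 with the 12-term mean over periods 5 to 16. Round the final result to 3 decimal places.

9747.458

Sum over 4–15: 7240 + 978 + 13293 + 4733 + 15978 + 20761 + 23339 + 8189 + 10089 + 3986 + 7280 + 807 = 116673
Sum over 5–16: 978 + 13293 + 4733 + 15978 + 20761 + 23339 + 8189 + 10089 + 3986 + 7280 + 807 + 7833 = 117266
CMA at t=10 = (116673 + 117266) / (2·12) = 233939 / 24 = 9747.458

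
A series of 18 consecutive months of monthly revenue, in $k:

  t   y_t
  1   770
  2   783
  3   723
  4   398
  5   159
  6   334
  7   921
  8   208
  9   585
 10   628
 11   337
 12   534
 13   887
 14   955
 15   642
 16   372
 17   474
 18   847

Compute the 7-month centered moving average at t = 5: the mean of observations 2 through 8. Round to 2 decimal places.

503.71

Sum of periods 2–8: 783 + 723 + 398 + 159 + 334 + 921 + 208 = 3526
Divide by 7: 3526 / 7 = 503.71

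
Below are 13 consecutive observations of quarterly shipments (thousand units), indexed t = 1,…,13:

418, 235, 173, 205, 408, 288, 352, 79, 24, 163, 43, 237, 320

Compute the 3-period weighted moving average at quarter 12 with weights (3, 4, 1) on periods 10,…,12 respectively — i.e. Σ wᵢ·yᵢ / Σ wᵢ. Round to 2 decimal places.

112.25

Weighted sum: 3·163 + 4·43 + 1·237 = 489 + 172 + 237 = 898
Weight total: 3 + 4 + 1 = 8
WMA = 898 / 8 = 112.25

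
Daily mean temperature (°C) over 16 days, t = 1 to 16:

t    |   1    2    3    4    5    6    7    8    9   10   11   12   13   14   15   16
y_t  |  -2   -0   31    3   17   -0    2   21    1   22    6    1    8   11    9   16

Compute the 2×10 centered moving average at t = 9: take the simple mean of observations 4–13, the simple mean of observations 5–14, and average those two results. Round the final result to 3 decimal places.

Sum over 4–13: 3 + 17 + (-0) + 2 + 21 + 1 + 22 + 6 + 1 + 8 = 81
Sum over 5–14: 17 + (-0) + 2 + 21 + 1 + 22 + 6 + 1 + 8 + 11 = 89
CMA at t=9 = (81 + 89) / (2·10) = 170 / 20 = 8.500

8.500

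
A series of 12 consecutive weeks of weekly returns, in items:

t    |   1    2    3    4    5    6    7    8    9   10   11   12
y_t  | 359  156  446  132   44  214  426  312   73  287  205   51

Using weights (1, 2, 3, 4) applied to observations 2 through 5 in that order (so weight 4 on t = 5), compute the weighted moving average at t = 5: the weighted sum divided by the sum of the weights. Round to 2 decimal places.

162.00

Weighted sum: 1·156 + 2·446 + 3·132 + 4·44 = 156 + 892 + 396 + 176 = 1620
Weight total: 1 + 2 + 3 + 4 = 10
WMA = 1620 / 10 = 162.00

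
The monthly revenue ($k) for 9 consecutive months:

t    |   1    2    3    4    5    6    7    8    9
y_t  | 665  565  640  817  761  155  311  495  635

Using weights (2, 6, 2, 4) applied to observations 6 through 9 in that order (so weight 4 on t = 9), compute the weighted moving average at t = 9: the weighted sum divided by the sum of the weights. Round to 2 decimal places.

Weighted sum: 2·155 + 6·311 + 2·495 + 4·635 = 310 + 1866 + 990 + 2540 = 5706
Weight total: 2 + 6 + 2 + 4 = 14
WMA = 5706 / 14 = 407.57

407.57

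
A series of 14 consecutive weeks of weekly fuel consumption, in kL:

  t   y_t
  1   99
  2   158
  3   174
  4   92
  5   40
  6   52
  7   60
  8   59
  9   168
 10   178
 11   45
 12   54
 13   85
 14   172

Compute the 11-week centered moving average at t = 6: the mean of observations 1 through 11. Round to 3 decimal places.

102.273

Sum of periods 1–11: 99 + 158 + 174 + 92 + 40 + 52 + 60 + 59 + 168 + 178 + 45 = 1125
Divide by 11: 1125 / 11 = 102.273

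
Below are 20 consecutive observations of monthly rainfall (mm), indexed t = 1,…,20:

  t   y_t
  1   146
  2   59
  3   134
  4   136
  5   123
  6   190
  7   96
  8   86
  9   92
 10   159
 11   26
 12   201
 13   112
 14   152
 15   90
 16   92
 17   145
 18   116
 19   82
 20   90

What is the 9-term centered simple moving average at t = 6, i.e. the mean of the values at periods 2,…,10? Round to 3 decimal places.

Sum of periods 2–10: 59 + 134 + 136 + 123 + 190 + 96 + 86 + 92 + 159 = 1075
Divide by 9: 1075 / 9 = 119.444

119.444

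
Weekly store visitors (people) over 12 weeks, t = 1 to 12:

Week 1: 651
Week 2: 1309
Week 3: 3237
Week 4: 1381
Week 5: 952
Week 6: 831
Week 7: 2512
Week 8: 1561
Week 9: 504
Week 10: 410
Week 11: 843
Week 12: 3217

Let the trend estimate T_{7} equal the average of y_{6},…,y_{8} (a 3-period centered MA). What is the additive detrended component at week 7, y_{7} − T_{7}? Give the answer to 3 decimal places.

877.333

Trend T_7 = (831 + 2512 + 1561) / 3 = 4904/3 = 1634.66667
Detrended value: 2512 − 1634.66667 = 877.333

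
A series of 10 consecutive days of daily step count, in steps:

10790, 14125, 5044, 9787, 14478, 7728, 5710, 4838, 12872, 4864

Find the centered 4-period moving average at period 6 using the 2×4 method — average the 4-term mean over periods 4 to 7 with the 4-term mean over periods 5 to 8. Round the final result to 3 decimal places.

8807.125

Sum over 4–7: 9787 + 14478 + 7728 + 5710 = 37703
Sum over 5–8: 14478 + 7728 + 5710 + 4838 = 32754
CMA at t=6 = (37703 + 32754) / (2·4) = 70457 / 8 = 8807.125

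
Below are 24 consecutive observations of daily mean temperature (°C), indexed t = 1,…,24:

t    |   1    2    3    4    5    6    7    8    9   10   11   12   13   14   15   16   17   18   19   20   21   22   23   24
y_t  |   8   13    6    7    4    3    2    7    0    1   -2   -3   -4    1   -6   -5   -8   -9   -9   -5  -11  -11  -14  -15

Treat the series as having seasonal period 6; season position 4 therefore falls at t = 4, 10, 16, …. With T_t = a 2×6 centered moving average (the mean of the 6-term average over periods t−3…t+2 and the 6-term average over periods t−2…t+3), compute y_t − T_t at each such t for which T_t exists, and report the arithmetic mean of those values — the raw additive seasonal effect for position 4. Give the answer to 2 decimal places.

0.64

Season position 4 occurs at t = 4, 10, 16 (where T_t is defined).
t=4: T_4 = 6.3333; y_4 − T_4 = 7 − 6.3333 = 0.6667
t=10: T_10 = 0.3333; y_10 − T_10 = 1 − 0.3333 = 0.6667
t=16: T_16 = -5.5833; y_16 − T_16 = -5 − -5.5833 = 0.5833
Mean deviation: (0.6667 + 0.6667 + 0.5833) / 3 = 0.64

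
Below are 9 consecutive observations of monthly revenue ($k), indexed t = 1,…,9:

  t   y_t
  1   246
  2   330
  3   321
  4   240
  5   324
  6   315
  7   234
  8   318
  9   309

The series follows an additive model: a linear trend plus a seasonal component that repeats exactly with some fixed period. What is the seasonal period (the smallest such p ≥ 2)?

First differences y_{t+1} − y_t: 84, -9, -81, 84, -9, -81, 84, -9, …
The difference pattern repeats every 3 terms and not for any smaller step, so p = 3.

3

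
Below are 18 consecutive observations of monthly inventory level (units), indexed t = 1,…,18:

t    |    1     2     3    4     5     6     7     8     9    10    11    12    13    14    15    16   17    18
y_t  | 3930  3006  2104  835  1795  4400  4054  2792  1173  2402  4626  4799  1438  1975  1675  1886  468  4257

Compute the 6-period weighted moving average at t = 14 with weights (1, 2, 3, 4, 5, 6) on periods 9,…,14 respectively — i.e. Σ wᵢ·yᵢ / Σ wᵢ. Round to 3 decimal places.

2766.238

Weighted sum: 1·1173 + 2·2402 + 3·4626 + 4·4799 + 5·1438 + 6·1975 = 1173 + 4804 + 13878 + 19196 + 7190 + 11850 = 58091
Weight total: 1 + 2 + 3 + 4 + 5 + 6 = 21
WMA = 58091 / 21 = 2766.238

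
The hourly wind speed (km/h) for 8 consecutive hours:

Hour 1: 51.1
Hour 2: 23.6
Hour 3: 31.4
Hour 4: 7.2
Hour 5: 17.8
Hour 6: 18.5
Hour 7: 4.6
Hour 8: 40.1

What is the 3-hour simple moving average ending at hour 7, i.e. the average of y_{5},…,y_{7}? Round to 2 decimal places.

13.63

Sum of periods 5–7: 17.8 + 18.5 + 4.6 = 40.9
Divide by 3: 40.9 / 3 = 13.63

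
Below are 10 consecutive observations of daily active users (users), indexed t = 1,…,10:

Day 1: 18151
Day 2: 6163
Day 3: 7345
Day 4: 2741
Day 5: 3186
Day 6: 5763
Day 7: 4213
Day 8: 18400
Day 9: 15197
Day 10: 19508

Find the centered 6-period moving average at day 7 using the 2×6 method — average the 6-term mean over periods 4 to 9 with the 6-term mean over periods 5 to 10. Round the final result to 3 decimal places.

9647.250

Sum over 4–9: 2741 + 3186 + 5763 + 4213 + 18400 + 15197 = 49500
Sum over 5–10: 3186 + 5763 + 4213 + 18400 + 15197 + 19508 = 66267
CMA at t=7 = (49500 + 66267) / (2·6) = 115767 / 12 = 9647.250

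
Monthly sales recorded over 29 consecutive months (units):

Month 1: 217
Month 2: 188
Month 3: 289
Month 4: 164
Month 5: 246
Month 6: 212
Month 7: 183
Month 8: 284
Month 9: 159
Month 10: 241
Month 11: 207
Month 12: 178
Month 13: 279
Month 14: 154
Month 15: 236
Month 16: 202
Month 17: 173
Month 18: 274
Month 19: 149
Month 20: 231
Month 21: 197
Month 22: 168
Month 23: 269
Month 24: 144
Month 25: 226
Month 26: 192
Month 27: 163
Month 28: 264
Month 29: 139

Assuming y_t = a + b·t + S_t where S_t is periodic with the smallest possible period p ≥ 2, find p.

5

First differences y_{t+1} − y_t: -29, 101, -125, 82, -34, -29, 101, -125, 82, -34, -29, 101, …
The difference pattern repeats every 5 terms and not for any smaller step, so p = 5.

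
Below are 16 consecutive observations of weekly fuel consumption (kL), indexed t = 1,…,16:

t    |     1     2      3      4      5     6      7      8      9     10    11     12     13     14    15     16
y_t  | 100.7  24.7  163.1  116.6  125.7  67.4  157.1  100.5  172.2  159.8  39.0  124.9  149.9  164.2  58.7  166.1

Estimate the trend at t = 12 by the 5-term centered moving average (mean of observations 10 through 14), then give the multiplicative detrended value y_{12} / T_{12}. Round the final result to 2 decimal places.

Trend T_12 = (159.8 + 39.0 + 124.9 + 149.9 + 164.2) / 5 = 637.8/5 = 127.5600
Ratio to trend: 124.9 / 127.5600 = 0.98

0.98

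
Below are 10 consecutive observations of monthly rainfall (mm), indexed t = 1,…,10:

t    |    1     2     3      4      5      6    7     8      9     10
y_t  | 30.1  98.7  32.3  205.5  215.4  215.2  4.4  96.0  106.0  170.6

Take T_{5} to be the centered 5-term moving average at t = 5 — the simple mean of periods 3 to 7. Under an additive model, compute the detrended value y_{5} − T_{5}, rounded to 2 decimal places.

Trend T_5 = (32.3 + 205.5 + 215.4 + 215.2 + 4.4) / 5 = 672.8/5 = 134.5600
Detrended value: 215.4 − 134.5600 = 80.84

80.84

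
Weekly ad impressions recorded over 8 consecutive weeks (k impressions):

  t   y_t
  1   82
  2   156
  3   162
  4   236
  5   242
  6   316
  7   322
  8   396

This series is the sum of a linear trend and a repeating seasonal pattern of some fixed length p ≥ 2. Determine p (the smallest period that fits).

First differences y_{t+1} − y_t: 74, 6, 74, 6, 74, 6, …
The difference pattern repeats every 2 terms and not for any smaller step, so p = 2.

2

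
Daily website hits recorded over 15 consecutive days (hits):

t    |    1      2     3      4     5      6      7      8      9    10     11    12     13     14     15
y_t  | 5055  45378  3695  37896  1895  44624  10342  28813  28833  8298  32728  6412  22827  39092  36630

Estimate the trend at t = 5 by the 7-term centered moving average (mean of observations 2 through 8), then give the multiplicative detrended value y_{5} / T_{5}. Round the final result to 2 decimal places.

0.08

Trend T_5 = (45378 + 3695 + 37896 + 1895 + 44624 + 10342 + 28813) / 7 = 172643/7 = 24663.2857
Ratio to trend: 1895 / 24663.2857 = 0.08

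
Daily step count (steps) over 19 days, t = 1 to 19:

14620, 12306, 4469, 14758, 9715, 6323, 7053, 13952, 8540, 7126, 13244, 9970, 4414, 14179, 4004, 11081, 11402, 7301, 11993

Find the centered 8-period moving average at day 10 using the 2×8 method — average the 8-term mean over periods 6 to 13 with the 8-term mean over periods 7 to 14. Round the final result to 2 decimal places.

9318.75

Sum over 6–13: 6323 + 7053 + 13952 + 8540 + 7126 + 13244 + 9970 + 4414 = 70622
Sum over 7–14: 7053 + 13952 + 8540 + 7126 + 13244 + 9970 + 4414 + 14179 = 78478
CMA at t=10 = (70622 + 78478) / (2·8) = 149100 / 16 = 9318.75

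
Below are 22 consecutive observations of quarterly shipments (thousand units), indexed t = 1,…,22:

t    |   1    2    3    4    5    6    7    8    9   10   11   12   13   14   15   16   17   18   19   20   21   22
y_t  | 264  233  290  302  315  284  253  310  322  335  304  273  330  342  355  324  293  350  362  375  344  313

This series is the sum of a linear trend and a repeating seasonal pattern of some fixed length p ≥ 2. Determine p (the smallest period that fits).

First differences y_{t+1} − y_t: -31, 57, 12, 13, -31, -31, 57, 12, 13, -31, -31, 57, …
The difference pattern repeats every 5 terms and not for any smaller step, so p = 5.

5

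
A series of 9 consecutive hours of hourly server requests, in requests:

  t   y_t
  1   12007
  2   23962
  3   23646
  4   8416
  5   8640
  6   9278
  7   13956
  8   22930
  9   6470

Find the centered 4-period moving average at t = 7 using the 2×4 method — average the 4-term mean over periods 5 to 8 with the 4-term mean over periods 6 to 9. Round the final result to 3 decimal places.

13429.750

Sum over 5–8: 8640 + 9278 + 13956 + 22930 = 54804
Sum over 6–9: 9278 + 13956 + 22930 + 6470 = 52634
CMA at t=7 = (54804 + 52634) / (2·4) = 107438 / 8 = 13429.750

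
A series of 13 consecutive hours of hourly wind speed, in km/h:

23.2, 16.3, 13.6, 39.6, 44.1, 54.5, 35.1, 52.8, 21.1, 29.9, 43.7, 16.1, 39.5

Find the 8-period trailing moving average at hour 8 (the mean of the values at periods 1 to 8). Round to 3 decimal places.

34.900

Sum of periods 1–8: 23.2 + 16.3 + 13.6 + 39.6 + 44.1 + 54.5 + 35.1 + 52.8 = 279.2
Divide by 8: 279.2 / 8 = 34.900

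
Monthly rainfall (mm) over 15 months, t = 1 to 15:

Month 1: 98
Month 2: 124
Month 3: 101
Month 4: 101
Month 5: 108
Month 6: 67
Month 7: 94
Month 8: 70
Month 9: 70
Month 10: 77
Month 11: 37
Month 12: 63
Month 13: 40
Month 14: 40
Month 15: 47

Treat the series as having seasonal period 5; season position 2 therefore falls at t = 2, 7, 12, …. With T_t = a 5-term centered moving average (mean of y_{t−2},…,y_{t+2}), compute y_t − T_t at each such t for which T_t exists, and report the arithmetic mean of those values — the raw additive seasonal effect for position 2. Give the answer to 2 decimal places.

11.90

Season position 2 occurs at t = 7, 12 (where T_t is defined).
t=7: T_7 = 81.8000; y_7 − T_7 = 94 − 81.8000 = 12.2000
t=12: T_12 = 51.4000; y_12 − T_12 = 63 − 51.4000 = 11.6000
Mean deviation: (12.2000 + 11.6000) / 2 = 11.90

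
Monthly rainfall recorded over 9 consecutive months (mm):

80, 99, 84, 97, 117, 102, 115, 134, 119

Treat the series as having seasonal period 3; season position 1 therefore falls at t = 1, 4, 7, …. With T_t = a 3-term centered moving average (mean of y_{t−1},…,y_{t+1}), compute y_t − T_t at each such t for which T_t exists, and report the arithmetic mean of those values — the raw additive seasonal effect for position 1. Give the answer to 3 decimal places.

Season position 1 occurs at t = 4, 7 (where T_t is defined).
t=4: T_4 = 99.33333; y_4 − T_4 = 97 − 99.33333 = -2.33333
t=7: T_7 = 117.00000; y_7 − T_7 = 115 − 117.00000 = -2.00000
Mean deviation: (-2.33333 + -2.00000) / 2 = -2.167

-2.167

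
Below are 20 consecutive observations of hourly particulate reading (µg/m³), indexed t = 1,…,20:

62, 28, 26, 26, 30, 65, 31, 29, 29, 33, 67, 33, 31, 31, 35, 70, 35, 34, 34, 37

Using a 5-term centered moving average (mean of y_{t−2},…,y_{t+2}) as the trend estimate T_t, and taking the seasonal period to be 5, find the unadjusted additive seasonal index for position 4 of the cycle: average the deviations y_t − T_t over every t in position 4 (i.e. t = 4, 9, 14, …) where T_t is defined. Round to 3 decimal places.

Season position 4 occurs at t = 4, 9, 14 (where T_t is defined).
t=4: T_4 = 35.00000; y_4 − T_4 = 26 − 35.00000 = -9.00000
t=9: T_9 = 37.80000; y_9 − T_9 = 29 − 37.80000 = -8.80000
t=14: T_14 = 40.00000; y_14 − T_14 = 31 − 40.00000 = -9.00000
Mean deviation: (-9.00000 + -8.80000 + -9.00000) / 3 = -8.933

-8.933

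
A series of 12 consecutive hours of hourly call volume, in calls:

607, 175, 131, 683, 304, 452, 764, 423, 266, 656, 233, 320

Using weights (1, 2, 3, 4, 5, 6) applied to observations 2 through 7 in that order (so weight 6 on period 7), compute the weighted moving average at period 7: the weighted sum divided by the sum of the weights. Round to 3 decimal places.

Weighted sum: 1·175 + 2·131 + 3·683 + 4·304 + 5·452 + 6·764 = 175 + 262 + 2049 + 1216 + 2260 + 4584 = 10546
Weight total: 1 + 2 + 3 + 4 + 5 + 6 = 21
WMA = 10546 / 21 = 502.190

502.190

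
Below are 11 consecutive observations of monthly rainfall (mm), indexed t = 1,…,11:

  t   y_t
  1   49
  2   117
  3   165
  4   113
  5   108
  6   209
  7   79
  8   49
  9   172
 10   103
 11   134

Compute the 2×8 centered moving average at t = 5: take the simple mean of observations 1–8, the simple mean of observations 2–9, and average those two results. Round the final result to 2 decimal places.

118.81

Sum over 1–8: 49 + 117 + 165 + 113 + 108 + 209 + 79 + 49 = 889
Sum over 2–9: 117 + 165 + 113 + 108 + 209 + 79 + 49 + 172 = 1012
CMA at t=5 = (889 + 1012) / (2·8) = 1901 / 16 = 118.81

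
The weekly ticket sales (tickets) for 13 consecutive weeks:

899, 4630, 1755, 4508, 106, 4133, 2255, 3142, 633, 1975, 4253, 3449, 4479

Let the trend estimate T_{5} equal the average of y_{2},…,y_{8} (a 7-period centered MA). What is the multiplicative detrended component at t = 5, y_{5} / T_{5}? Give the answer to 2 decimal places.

0.04

Trend T_5 = (4630 + 1755 + 4508 + 106 + 4133 + 2255 + 3142) / 7 = 20529/7 = 2932.7143
Ratio to trend: 106 / 2932.7143 = 0.04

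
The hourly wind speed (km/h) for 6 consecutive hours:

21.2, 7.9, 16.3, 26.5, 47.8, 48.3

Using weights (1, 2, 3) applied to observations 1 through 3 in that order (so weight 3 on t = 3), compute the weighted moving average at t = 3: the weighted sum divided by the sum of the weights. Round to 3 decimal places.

Weighted sum: 1·21.2 + 2·7.9 + 3·16.3 = 21.2 + 15.8 + 48.9 = 85.9
Weight total: 1 + 2 + 3 = 6
WMA = 85.9 / 6 = 14.317

14.317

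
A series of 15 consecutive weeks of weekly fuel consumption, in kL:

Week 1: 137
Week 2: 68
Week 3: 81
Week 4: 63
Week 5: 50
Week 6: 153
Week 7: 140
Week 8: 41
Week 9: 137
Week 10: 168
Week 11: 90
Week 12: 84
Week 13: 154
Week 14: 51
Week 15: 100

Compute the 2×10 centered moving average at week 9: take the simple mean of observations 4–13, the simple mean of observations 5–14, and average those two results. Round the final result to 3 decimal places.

107.400

Sum over 4–13: 63 + 50 + 153 + 140 + 41 + 137 + 168 + 90 + 84 + 154 = 1080
Sum over 5–14: 50 + 153 + 140 + 41 + 137 + 168 + 90 + 84 + 154 + 51 = 1068
CMA at t=9 = (1080 + 1068) / (2·10) = 2148 / 20 = 107.400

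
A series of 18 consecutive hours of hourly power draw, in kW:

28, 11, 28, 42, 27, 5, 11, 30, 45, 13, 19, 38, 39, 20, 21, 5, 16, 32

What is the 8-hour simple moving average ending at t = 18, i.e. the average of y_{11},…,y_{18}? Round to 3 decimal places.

Sum of periods 11–18: 19 + 38 + 39 + 20 + 21 + 5 + 16 + 32 = 190
Divide by 8: 190 / 8 = 23.750

23.750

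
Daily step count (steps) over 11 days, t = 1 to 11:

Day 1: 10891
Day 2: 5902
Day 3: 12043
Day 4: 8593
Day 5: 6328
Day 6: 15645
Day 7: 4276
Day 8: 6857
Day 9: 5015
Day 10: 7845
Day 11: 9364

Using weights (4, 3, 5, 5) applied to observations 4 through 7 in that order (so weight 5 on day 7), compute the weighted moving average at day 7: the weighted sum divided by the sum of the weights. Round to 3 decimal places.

Weighted sum: 4·8593 + 3·6328 + 5·15645 + 5·4276 = 34372 + 18984 + 78225 + 21380 = 152961
Weight total: 4 + 3 + 5 + 5 = 17
WMA = 152961 / 17 = 8997.706

8997.706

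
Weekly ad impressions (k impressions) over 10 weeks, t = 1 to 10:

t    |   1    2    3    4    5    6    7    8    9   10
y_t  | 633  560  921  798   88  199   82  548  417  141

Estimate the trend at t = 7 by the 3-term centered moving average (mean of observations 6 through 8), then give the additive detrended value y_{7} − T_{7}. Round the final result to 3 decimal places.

Trend T_7 = (199 + 82 + 548) / 3 = 829/3 = 276.33333
Detrended value: 82 − 276.33333 = -194.333

-194.333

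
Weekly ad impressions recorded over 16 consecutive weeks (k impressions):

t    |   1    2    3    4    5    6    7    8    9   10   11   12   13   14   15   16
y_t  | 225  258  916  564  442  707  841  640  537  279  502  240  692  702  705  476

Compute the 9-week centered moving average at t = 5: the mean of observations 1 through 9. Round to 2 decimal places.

Sum of periods 1–9: 225 + 258 + 916 + 564 + 442 + 707 + 841 + 640 + 537 = 5130
Divide by 9: 5130 / 9 = 570.00

570.00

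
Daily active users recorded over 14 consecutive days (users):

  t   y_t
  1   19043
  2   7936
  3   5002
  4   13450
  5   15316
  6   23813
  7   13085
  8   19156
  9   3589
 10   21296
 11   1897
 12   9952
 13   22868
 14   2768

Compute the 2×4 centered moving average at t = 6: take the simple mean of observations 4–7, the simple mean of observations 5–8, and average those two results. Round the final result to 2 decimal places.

Sum over 4–7: 13450 + 15316 + 23813 + 13085 = 65664
Sum over 5–8: 15316 + 23813 + 13085 + 19156 = 71370
CMA at t=6 = (65664 + 71370) / (2·4) = 137034 / 8 = 17129.25

17129.25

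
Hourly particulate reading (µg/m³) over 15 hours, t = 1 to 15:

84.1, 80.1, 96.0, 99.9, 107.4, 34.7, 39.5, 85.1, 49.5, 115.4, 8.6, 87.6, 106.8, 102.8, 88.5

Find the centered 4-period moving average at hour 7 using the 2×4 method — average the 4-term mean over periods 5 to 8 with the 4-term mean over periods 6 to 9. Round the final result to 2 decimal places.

59.44

Sum over 5–8: 107.4 + 34.7 + 39.5 + 85.1 = 266.7
Sum over 6–9: 34.7 + 39.5 + 85.1 + 49.5 = 208.8
CMA at t=7 = (266.7 + 208.8) / (2·4) = 475.5 / 8 = 59.44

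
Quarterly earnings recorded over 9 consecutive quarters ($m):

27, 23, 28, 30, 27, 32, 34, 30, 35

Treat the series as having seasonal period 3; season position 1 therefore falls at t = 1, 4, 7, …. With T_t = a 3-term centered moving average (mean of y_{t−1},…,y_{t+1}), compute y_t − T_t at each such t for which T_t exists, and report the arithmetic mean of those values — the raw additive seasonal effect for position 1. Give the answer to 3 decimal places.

1.833

Season position 1 occurs at t = 4, 7 (where T_t is defined).
t=4: T_4 = 28.33333; y_4 − T_4 = 30 − 28.33333 = 1.66667
t=7: T_7 = 32.00000; y_7 − T_7 = 34 − 32.00000 = 2.00000
Mean deviation: (1.66667 + 2.00000) / 2 = 1.833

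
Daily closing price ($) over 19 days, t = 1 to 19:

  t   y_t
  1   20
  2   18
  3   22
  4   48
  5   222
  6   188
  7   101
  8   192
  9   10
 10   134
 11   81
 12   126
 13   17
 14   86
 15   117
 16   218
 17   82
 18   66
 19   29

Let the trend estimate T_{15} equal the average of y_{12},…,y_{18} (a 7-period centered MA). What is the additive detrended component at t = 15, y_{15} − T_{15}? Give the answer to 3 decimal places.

15.286

Trend T_15 = (126 + 17 + 86 + 117 + 218 + 82 + 66) / 7 = 712/7 = 101.71429
Detrended value: 117 − 101.71429 = 15.286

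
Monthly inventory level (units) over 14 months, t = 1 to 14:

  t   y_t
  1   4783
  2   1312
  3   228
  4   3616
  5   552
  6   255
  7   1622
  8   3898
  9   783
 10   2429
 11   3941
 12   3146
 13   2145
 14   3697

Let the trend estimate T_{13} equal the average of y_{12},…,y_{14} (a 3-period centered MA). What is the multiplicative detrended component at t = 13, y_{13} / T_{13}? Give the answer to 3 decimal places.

0.716

Trend T_13 = (3146 + 2145 + 3697) / 3 = 8988/3 = 2996.00000
Ratio to trend: 2145 / 2996.00000 = 0.716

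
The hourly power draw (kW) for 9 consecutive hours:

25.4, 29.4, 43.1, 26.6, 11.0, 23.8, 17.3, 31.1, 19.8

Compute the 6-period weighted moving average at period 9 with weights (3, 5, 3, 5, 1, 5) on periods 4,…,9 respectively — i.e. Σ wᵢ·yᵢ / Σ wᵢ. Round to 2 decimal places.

Weighted sum: 3·26.6 + 5·11.0 + 3·23.8 + 5·17.3 + 1·31.1 + 5·19.8 = 79.8 + 55.0 + 71.4 + 86.5 + 31.1 + 99.0 = 422.8
Weight total: 3 + 5 + 3 + 5 + 1 + 5 = 22
WMA = 422.8 / 22 = 19.22

19.22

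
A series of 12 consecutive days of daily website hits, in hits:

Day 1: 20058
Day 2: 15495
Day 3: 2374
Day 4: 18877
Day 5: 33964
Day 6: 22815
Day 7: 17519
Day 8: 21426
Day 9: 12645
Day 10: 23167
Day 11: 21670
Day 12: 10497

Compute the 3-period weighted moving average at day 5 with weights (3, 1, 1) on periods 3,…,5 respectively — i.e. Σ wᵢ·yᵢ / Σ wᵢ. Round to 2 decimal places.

Weighted sum: 3·2374 + 1·18877 + 1·33964 = 7122 + 18877 + 33964 = 59963
Weight total: 3 + 1 + 1 = 5
WMA = 59963 / 5 = 11992.60

11992.60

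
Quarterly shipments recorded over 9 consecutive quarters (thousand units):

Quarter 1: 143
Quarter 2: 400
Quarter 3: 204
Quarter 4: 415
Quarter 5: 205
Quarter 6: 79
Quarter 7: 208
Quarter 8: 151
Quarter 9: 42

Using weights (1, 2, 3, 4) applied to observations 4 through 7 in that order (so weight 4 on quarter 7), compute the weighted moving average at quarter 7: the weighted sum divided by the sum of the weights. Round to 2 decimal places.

189.40

Weighted sum: 1·415 + 2·205 + 3·79 + 4·208 = 415 + 410 + 237 + 832 = 1894
Weight total: 1 + 2 + 3 + 4 = 10
WMA = 1894 / 10 = 189.40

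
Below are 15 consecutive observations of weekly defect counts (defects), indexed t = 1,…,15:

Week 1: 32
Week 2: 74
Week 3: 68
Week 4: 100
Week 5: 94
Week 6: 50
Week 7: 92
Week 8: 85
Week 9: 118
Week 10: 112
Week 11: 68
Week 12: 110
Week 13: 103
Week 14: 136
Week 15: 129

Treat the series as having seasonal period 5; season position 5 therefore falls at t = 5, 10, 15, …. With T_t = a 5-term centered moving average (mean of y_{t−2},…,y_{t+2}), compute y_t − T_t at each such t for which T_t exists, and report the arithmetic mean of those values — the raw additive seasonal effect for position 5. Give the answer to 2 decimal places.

Season position 5 occurs at t = 5, 10 (where T_t is defined).
t=5: T_5 = 80.8000; y_5 − T_5 = 94 − 80.8000 = 13.2000
t=10: T_10 = 98.6000; y_10 − T_10 = 112 − 98.6000 = 13.4000
Mean deviation: (13.2000 + 13.4000) / 2 = 13.30

13.30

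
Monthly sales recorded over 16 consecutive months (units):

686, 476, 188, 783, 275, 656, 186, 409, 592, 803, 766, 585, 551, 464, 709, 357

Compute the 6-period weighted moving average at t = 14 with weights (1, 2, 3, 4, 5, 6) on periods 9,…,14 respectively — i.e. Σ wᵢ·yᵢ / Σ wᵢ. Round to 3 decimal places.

Weighted sum: 1·592 + 2·803 + 3·766 + 4·585 + 5·551 + 6·464 = 592 + 1606 + 2298 + 2340 + 2755 + 2784 = 12375
Weight total: 1 + 2 + 3 + 4 + 5 + 6 = 21
WMA = 12375 / 21 = 589.286

589.286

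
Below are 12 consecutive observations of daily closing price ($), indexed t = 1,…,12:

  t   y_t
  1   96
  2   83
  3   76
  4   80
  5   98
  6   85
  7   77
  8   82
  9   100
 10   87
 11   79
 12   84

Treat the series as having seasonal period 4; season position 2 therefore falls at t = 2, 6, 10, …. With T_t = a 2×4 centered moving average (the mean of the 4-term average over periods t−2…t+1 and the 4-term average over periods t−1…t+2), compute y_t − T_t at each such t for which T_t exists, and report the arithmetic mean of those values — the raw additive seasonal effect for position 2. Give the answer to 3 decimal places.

-0.250

Season position 2 occurs at t = 6, 10 (where T_t is defined).
t=6: T_6 = 85.25000; y_6 − T_6 = 85 − 85.25000 = -0.25000
t=10: T_10 = 87.25000; y_10 − T_10 = 87 − 87.25000 = -0.25000
Mean deviation: (-0.25000 + -0.25000) / 2 = -0.250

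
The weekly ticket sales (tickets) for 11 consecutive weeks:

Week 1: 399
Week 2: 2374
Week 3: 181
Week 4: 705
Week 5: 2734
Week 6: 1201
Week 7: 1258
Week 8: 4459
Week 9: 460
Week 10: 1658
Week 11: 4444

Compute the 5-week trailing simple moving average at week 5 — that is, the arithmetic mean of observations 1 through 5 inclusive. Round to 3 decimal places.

1278.600

Sum of periods 1–5: 399 + 2374 + 181 + 705 + 2734 = 6393
Divide by 5: 6393 / 5 = 1278.600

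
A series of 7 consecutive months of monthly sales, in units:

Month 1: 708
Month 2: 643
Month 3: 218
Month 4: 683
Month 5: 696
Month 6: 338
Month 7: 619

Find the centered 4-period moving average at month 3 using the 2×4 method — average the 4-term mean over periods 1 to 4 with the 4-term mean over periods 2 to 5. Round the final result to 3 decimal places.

561.500

Sum over 1–4: 708 + 643 + 218 + 683 = 2252
Sum over 2–5: 643 + 218 + 683 + 696 = 2240
CMA at t=3 = (2252 + 2240) / (2·4) = 4492 / 8 = 561.500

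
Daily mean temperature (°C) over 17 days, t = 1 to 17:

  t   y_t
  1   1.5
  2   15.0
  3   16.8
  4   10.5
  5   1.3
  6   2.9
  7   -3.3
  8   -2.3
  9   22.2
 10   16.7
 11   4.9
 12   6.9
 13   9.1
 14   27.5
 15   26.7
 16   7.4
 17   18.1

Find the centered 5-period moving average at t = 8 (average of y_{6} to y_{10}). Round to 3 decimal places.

Sum of periods 6–10: 2.9 + (-3.3) + (-2.3) + 22.2 + 16.7 = 36.2
Divide by 5: 36.2 / 5 = 7.240

7.240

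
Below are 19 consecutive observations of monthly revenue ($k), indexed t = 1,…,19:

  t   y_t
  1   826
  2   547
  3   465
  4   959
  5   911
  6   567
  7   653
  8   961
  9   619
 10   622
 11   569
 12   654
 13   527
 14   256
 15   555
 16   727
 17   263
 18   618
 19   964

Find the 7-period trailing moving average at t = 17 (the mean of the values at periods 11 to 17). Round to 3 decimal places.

Sum of periods 11–17: 569 + 654 + 527 + 256 + 555 + 727 + 263 = 3551
Divide by 7: 3551 / 7 = 507.286

507.286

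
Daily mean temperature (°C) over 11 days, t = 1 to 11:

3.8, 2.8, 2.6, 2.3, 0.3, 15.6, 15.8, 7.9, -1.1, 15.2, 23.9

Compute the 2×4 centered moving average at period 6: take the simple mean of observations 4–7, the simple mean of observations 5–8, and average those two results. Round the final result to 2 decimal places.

9.20

Sum over 4–7: 2.3 + 0.3 + 15.6 + 15.8 = 34.0
Sum over 5–8: 0.3 + 15.6 + 15.8 + 7.9 = 39.6
CMA at t=6 = (34.0 + 39.6) / (2·4) = 73.6 / 8 = 9.20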